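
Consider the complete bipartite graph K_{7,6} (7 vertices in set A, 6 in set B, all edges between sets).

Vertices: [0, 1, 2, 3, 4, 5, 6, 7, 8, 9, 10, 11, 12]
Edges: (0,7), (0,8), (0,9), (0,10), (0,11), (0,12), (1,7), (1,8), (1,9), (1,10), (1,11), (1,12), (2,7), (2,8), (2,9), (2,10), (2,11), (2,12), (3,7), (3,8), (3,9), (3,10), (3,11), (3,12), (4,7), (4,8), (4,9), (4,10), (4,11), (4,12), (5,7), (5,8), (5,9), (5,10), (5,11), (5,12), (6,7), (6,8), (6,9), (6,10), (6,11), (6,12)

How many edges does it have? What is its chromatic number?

K_{7,6} has 7 * 6 = 42 edges.
Bipartite graphs have chromatic number 2 (color each partition differently).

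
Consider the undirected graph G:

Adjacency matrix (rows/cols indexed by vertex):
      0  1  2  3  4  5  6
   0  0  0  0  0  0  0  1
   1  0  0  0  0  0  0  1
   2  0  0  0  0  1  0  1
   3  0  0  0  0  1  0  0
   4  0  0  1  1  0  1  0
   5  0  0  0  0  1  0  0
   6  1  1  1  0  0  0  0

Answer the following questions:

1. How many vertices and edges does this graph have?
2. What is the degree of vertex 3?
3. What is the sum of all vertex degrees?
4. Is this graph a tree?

Count: 7 vertices, 6 edges.
Vertex 3 has neighbors [4], degree = 1.
Handshaking lemma: 2 * 6 = 12.
A graph is a tree iff it is connected and has exactly n-1 edges. This graph is connected (all 7 vertices in one component) and has 7-1 = 6 edges. It is a tree.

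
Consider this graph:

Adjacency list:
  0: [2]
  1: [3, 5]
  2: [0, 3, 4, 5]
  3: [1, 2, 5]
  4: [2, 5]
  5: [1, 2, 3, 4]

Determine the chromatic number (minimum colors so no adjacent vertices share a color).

The graph has a maximum clique of size 3 (lower bound on chromatic number).
A valid 3-coloring: {0: 1, 1: 0, 2: 0, 3: 2, 4: 2, 5: 1}.
Chromatic number = 3.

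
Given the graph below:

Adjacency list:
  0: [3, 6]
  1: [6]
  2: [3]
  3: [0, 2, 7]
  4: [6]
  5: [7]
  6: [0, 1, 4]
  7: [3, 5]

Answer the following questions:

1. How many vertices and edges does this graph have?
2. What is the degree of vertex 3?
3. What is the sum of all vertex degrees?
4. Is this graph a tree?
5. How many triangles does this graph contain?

Count: 8 vertices, 7 edges.
Vertex 3 has neighbors [0, 2, 7], degree = 3.
Handshaking lemma: 2 * 7 = 14.
A graph is a tree iff it is connected and has exactly n-1 edges. This graph is connected (all 8 vertices in one component) and has 8-1 = 7 edges. It is a tree.
Number of triangles = 0.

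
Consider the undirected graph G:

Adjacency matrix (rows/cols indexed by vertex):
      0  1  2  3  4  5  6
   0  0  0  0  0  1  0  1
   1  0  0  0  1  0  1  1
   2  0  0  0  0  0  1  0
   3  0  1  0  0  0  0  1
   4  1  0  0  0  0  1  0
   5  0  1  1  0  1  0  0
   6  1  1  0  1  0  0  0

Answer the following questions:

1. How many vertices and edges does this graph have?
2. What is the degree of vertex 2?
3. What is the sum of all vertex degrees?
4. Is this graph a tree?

Count: 7 vertices, 8 edges.
Vertex 2 has neighbors [5], degree = 1.
Handshaking lemma: 2 * 8 = 16.
A tree on 7 vertices has 6 edges. This graph has 8 edges (2 extra). Not a tree.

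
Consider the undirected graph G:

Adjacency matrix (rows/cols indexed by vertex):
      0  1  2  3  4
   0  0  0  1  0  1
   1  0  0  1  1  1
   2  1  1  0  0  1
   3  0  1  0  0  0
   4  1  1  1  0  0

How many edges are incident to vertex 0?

Vertex 0 has neighbors [2, 4], so deg(0) = 2.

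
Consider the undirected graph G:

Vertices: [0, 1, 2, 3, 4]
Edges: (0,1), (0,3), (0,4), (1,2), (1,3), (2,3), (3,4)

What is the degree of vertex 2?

Vertex 2 has neighbors [1, 3], so deg(2) = 2.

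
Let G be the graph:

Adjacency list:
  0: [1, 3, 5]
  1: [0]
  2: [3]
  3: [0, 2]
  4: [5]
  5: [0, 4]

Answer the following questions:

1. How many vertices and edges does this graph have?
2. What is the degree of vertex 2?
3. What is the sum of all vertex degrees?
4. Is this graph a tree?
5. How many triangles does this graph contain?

Count: 6 vertices, 5 edges.
Vertex 2 has neighbors [3], degree = 1.
Handshaking lemma: 2 * 5 = 10.
A graph is a tree iff it is connected and has exactly n-1 edges. This graph is connected (all 6 vertices in one component) and has 6-1 = 5 edges. It is a tree.
Number of triangles = 0.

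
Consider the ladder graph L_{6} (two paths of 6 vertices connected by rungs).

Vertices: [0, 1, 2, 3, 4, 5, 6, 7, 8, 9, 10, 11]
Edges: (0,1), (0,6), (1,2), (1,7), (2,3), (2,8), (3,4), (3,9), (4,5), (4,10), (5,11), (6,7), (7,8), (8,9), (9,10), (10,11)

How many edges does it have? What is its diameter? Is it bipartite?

Ladder graph L_{6}: 6 rungs + 2 * (6-1) path edges = 6 + 10 = 16 edges.
Diameter = 6.
Ladder graphs are bipartite (alternating coloring along each path).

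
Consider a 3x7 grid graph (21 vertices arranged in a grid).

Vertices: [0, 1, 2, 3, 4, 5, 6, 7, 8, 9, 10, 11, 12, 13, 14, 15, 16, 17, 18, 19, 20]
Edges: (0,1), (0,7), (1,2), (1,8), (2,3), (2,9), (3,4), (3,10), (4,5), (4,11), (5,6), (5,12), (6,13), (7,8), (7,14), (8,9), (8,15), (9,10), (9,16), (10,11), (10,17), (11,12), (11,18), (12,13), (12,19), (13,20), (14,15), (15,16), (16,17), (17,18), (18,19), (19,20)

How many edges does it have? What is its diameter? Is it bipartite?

A 3x7 grid has 14 vertical edges and 18 horizontal edges.
Total edges = 14 + 18 = 32.
Diameter = (3-1) + (7-1) = 8 (corner to opposite corner).
Grid graphs are bipartite (checkerboard coloring).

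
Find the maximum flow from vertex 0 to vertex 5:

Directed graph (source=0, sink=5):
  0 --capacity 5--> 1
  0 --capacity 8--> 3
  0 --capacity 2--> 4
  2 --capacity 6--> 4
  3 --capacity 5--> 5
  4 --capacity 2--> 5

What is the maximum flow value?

Computing max flow:
  Flow on (0->3): 5/8
  Flow on (0->4): 2/2
  Flow on (3->5): 5/5
  Flow on (4->5): 2/2
Maximum flow = 7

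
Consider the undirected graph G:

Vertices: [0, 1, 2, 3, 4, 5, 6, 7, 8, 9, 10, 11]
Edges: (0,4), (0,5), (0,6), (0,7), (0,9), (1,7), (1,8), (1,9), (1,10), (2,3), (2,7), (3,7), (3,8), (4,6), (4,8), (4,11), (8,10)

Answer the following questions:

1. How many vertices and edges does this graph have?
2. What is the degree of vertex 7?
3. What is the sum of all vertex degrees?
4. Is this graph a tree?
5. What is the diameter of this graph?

Count: 12 vertices, 17 edges.
Vertex 7 has neighbors [0, 1, 2, 3], degree = 4.
Handshaking lemma: 2 * 17 = 34.
A tree on 12 vertices has 11 edges. This graph has 17 edges (6 extra). Not a tree.
Diameter (longest shortest path) = 4.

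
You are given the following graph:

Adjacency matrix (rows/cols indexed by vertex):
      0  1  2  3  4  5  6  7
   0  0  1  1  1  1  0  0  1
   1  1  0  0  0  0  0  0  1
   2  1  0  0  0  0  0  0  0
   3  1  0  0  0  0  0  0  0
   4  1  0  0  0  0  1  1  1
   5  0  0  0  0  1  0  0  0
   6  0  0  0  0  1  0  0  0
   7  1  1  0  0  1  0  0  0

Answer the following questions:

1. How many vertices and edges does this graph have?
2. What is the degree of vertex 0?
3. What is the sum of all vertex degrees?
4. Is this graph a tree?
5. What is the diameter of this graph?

Count: 8 vertices, 9 edges.
Vertex 0 has neighbors [1, 2, 3, 4, 7], degree = 5.
Handshaking lemma: 2 * 9 = 18.
A tree on 8 vertices has 7 edges. This graph has 9 edges (2 extra). Not a tree.
Diameter (longest shortest path) = 3.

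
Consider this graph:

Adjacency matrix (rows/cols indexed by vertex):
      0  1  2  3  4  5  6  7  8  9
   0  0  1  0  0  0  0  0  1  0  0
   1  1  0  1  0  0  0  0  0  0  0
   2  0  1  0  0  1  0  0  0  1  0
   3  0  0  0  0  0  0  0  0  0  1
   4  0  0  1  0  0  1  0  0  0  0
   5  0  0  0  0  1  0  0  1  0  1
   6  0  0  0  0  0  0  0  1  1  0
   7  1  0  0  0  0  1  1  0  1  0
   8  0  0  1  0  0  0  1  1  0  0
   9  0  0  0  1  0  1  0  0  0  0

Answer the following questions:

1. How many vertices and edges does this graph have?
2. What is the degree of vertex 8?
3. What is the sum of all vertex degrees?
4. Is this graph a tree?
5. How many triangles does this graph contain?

Count: 10 vertices, 12 edges.
Vertex 8 has neighbors [2, 6, 7], degree = 3.
Handshaking lemma: 2 * 12 = 24.
A tree on 10 vertices has 9 edges. This graph has 12 edges (3 extra). Not a tree.
Number of triangles = 1.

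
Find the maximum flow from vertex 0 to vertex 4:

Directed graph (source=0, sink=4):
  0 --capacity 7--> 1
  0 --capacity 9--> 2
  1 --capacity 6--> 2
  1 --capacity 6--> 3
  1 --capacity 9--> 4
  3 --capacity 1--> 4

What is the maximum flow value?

Computing max flow:
  Flow on (0->1): 7/7
  Flow on (1->4): 7/9
Maximum flow = 7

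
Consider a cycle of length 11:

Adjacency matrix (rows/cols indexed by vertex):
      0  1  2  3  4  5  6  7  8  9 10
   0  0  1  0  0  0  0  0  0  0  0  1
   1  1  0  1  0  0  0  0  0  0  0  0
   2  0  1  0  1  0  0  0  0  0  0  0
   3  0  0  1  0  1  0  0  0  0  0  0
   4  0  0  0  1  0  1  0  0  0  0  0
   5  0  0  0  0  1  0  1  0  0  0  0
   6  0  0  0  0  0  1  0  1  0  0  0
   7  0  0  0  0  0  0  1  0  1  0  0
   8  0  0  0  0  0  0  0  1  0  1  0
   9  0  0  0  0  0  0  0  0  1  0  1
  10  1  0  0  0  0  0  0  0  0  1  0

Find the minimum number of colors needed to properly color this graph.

This is an odd cycle (C_11). Odd cycles are not bipartite (any 2-coloring forces two adjacent vertices to match), and 3 colors suffice.
Chromatic number = 3.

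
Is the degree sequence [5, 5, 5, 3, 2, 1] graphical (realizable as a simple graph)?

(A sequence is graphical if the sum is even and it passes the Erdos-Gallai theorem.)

Sum of degrees = 21. Sum is odd, so the sequence is NOT graphical.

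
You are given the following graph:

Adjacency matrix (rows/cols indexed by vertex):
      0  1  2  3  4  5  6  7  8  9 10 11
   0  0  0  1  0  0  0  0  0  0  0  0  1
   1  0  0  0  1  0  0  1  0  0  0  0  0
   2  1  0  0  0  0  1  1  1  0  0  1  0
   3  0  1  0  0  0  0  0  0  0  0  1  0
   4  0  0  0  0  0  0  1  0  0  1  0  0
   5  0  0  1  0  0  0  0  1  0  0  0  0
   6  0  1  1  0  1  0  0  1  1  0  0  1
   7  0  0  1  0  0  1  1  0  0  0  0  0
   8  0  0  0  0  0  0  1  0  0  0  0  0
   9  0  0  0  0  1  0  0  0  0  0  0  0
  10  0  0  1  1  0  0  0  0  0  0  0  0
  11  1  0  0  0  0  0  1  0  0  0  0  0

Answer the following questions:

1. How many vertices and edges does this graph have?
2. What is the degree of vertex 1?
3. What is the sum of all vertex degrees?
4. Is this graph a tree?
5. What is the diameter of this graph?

Count: 12 vertices, 15 edges.
Vertex 1 has neighbors [3, 6], degree = 2.
Handshaking lemma: 2 * 15 = 30.
A tree on 12 vertices has 11 edges. This graph has 15 edges (4 extra). Not a tree.
Diameter (longest shortest path) = 4.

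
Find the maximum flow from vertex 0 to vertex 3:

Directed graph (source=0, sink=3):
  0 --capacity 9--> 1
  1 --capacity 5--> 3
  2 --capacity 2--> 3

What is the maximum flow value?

Computing max flow:
  Flow on (0->1): 5/9
  Flow on (1->3): 5/5
Maximum flow = 5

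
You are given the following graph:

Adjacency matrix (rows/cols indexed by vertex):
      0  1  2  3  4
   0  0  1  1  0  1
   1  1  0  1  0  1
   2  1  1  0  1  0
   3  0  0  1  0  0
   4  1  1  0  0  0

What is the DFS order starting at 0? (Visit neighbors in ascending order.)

DFS from vertex 0 (neighbors processed in ascending order):
Visit order: 0, 1, 2, 3, 4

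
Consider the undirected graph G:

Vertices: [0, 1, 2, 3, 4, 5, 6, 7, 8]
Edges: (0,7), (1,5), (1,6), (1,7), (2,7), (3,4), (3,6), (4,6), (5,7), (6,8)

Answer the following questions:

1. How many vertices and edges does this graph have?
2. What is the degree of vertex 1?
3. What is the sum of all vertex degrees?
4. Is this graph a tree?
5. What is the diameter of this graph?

Count: 9 vertices, 10 edges.
Vertex 1 has neighbors [5, 6, 7], degree = 3.
Handshaking lemma: 2 * 10 = 20.
A tree on 9 vertices has 8 edges. This graph has 10 edges (2 extra). Not a tree.
Diameter (longest shortest path) = 4.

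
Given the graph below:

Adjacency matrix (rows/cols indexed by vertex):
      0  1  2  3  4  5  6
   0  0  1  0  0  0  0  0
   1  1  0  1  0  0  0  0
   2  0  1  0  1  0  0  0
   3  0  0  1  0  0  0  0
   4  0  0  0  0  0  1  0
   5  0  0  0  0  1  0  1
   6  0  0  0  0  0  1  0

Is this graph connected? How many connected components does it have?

Checking connectivity: the graph has 2 connected component(s).
Components: [[0, 1, 2, 3], [4, 5, 6]]. The graph is NOT connected.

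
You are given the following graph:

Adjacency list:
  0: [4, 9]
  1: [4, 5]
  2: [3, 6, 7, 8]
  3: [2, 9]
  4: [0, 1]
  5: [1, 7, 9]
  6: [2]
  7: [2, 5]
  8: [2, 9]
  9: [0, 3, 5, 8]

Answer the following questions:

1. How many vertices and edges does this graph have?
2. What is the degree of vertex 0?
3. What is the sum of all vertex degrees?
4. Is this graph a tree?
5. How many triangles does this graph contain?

Count: 10 vertices, 12 edges.
Vertex 0 has neighbors [4, 9], degree = 2.
Handshaking lemma: 2 * 12 = 24.
A tree on 10 vertices has 9 edges. This graph has 12 edges (3 extra). Not a tree.
Number of triangles = 0.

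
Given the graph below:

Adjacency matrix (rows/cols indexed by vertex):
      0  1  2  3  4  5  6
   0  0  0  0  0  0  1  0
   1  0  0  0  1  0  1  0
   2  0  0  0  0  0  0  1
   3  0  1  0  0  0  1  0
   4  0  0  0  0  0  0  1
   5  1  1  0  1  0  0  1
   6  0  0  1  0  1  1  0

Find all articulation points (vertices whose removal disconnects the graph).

An articulation point is a vertex whose removal disconnects the graph.
Articulation points: [5, 6]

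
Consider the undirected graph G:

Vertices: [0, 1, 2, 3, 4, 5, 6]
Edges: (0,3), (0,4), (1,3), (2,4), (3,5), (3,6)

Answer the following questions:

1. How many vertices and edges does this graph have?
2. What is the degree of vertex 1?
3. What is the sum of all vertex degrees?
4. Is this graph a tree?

Count: 7 vertices, 6 edges.
Vertex 1 has neighbors [3], degree = 1.
Handshaking lemma: 2 * 6 = 12.
A graph is a tree iff it is connected and has exactly n-1 edges. This graph is connected (all 7 vertices in one component) and has 7-1 = 6 edges. It is a tree.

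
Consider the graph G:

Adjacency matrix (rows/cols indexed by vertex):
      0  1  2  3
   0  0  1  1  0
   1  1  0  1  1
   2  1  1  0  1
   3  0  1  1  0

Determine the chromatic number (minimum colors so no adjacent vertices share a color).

The graph has a maximum clique of size 3 (lower bound on chromatic number).
A valid 3-coloring: {0: 2, 1: 0, 2: 1, 3: 2}.
Chromatic number = 3.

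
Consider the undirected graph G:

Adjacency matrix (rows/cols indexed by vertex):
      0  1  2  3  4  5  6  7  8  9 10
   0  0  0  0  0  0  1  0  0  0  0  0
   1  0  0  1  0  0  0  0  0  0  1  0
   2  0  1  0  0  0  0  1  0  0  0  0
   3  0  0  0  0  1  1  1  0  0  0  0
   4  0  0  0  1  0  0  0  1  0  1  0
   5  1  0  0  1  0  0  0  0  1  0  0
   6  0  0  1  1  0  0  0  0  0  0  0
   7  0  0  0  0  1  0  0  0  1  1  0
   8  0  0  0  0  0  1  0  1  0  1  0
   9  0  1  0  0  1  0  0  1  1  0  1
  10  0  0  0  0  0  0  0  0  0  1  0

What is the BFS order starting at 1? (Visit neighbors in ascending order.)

BFS from vertex 1 (neighbors processed in ascending order):
Visit order: 1, 2, 9, 6, 4, 7, 8, 10, 3, 5, 0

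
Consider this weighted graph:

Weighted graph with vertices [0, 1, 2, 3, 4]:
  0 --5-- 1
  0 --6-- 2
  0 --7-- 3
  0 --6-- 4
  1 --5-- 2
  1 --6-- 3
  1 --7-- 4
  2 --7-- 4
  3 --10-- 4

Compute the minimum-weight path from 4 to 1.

Using Dijkstra's algorithm from vertex 4:
Shortest path: 4 -> 1
Total weight: 7 = 7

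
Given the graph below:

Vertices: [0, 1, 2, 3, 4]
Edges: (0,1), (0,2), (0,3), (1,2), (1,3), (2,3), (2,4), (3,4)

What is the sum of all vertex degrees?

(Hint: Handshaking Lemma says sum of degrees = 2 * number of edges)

Count edges: 8 edges.
By Handshaking Lemma: sum of degrees = 2 * 8 = 16.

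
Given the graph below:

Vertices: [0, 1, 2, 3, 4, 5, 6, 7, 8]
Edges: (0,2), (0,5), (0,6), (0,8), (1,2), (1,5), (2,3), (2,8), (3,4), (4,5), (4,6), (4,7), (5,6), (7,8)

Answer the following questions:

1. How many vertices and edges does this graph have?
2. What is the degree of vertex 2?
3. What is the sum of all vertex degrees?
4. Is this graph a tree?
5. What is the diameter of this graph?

Count: 9 vertices, 14 edges.
Vertex 2 has neighbors [0, 1, 3, 8], degree = 4.
Handshaking lemma: 2 * 14 = 28.
A tree on 9 vertices has 8 edges. This graph has 14 edges (6 extra). Not a tree.
Diameter (longest shortest path) = 3.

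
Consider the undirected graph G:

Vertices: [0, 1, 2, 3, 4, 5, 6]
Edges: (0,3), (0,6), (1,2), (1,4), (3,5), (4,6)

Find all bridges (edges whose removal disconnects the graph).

A bridge is an edge whose removal increases the number of connected components.
Bridges found: (0,3), (0,6), (1,2), (1,4), (3,5), (4,6)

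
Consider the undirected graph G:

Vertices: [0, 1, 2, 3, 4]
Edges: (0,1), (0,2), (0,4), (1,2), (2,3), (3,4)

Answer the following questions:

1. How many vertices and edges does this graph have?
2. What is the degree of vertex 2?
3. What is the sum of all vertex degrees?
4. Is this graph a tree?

Count: 5 vertices, 6 edges.
Vertex 2 has neighbors [0, 1, 3], degree = 3.
Handshaking lemma: 2 * 6 = 12.
A tree on 5 vertices has 4 edges. This graph has 6 edges (2 extra). Not a tree.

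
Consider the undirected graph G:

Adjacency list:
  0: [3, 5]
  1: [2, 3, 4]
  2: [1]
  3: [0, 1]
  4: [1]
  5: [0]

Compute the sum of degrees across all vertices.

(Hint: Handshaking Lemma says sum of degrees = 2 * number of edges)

Count edges: 5 edges.
By Handshaking Lemma: sum of degrees = 2 * 5 = 10.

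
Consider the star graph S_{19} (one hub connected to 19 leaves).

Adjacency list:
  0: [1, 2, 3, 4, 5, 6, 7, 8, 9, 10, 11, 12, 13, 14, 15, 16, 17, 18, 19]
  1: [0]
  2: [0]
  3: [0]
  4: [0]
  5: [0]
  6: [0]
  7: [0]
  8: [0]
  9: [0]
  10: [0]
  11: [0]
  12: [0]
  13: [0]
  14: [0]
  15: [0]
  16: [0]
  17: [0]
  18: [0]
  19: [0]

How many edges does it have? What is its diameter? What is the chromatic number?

Star graph S_{19}: the hub connects to all 19 leaves.
Edges = 19.
Diameter = 2 (any leaf to hub is 1, leaf to leaf through hub is 2).
Star graphs are bipartite (hub vs leaves), so chromatic number = 2.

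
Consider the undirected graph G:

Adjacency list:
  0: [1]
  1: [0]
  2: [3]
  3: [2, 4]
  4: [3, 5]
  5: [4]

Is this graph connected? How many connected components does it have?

Checking connectivity: the graph has 2 connected component(s).
Components: [[0, 1], [2, 3, 4, 5]]. The graph is NOT connected.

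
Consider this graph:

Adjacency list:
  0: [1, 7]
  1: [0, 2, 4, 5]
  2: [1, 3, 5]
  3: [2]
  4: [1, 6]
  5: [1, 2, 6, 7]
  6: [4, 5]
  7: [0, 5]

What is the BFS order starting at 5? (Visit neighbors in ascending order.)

BFS from vertex 5 (neighbors processed in ascending order):
Visit order: 5, 1, 2, 6, 7, 0, 4, 3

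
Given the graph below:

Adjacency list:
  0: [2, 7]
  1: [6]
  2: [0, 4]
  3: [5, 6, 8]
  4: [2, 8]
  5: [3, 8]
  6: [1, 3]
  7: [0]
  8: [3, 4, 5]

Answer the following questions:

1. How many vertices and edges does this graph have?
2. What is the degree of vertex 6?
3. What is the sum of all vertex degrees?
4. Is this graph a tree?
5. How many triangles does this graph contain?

Count: 9 vertices, 9 edges.
Vertex 6 has neighbors [1, 3], degree = 2.
Handshaking lemma: 2 * 9 = 18.
A tree on 9 vertices has 8 edges. This graph has 9 edges (1 extra). Not a tree.
Number of triangles = 1.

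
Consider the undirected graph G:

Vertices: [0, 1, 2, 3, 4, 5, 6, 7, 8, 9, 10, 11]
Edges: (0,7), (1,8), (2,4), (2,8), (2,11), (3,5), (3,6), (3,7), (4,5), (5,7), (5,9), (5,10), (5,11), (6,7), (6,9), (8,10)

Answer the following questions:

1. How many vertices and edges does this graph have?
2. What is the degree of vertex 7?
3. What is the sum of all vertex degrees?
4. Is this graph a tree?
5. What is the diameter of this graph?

Count: 12 vertices, 16 edges.
Vertex 7 has neighbors [0, 3, 5, 6], degree = 4.
Handshaking lemma: 2 * 16 = 32.
A tree on 12 vertices has 11 edges. This graph has 16 edges (5 extra). Not a tree.
Diameter (longest shortest path) = 5.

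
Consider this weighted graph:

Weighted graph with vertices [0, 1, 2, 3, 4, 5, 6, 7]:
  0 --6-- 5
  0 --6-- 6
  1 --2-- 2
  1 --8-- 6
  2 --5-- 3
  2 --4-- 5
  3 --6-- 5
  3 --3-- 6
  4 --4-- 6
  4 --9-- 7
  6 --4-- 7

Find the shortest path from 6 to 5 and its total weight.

Using Dijkstra's algorithm from vertex 6:
Shortest path: 6 -> 3 -> 5
Total weight: 3 + 6 = 9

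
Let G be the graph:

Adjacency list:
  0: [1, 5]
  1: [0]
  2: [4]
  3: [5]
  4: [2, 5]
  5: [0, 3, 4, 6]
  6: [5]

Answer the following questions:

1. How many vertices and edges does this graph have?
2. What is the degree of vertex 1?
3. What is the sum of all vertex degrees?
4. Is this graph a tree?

Count: 7 vertices, 6 edges.
Vertex 1 has neighbors [0], degree = 1.
Handshaking lemma: 2 * 6 = 12.
A graph is a tree iff it is connected and has exactly n-1 edges. This graph is connected (all 7 vertices in one component) and has 7-1 = 6 edges. It is a tree.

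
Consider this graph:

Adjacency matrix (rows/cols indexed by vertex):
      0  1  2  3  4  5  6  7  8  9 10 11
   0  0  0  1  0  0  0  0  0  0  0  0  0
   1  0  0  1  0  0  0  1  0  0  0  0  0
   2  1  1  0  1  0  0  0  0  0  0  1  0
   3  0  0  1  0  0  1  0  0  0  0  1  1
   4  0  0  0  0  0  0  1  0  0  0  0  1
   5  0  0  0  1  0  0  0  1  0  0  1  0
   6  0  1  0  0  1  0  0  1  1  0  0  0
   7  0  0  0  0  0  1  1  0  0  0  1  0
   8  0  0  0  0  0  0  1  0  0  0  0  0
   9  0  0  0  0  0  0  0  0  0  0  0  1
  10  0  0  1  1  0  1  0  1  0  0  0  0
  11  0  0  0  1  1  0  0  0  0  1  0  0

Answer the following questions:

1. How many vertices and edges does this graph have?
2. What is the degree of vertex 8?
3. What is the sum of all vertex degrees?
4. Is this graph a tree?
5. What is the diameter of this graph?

Count: 12 vertices, 16 edges.
Vertex 8 has neighbors [6], degree = 1.
Handshaking lemma: 2 * 16 = 32.
A tree on 12 vertices has 11 edges. This graph has 16 edges (5 extra). Not a tree.
Diameter (longest shortest path) = 4.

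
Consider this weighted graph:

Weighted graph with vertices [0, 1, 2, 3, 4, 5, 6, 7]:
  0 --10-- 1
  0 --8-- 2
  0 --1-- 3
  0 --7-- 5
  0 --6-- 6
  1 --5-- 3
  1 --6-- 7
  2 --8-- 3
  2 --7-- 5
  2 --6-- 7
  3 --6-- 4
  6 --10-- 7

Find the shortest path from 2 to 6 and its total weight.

Using Dijkstra's algorithm from vertex 2:
Shortest path: 2 -> 0 -> 6
Total weight: 8 + 6 = 14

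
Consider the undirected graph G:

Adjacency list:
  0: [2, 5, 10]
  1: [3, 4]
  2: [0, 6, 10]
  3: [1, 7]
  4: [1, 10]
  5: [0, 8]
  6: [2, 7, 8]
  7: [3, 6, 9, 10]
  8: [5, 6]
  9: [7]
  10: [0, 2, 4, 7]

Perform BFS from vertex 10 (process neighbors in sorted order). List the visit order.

BFS from vertex 10 (neighbors processed in ascending order):
Visit order: 10, 0, 2, 4, 7, 5, 6, 1, 3, 9, 8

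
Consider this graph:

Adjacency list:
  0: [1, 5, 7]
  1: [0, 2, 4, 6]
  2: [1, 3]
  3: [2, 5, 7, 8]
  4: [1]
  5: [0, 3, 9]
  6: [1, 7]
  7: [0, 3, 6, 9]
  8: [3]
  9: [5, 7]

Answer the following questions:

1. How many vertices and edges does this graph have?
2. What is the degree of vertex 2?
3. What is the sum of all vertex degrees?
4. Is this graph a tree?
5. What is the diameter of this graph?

Count: 10 vertices, 13 edges.
Vertex 2 has neighbors [1, 3], degree = 2.
Handshaking lemma: 2 * 13 = 26.
A tree on 10 vertices has 9 edges. This graph has 13 edges (4 extra). Not a tree.
Diameter (longest shortest path) = 4.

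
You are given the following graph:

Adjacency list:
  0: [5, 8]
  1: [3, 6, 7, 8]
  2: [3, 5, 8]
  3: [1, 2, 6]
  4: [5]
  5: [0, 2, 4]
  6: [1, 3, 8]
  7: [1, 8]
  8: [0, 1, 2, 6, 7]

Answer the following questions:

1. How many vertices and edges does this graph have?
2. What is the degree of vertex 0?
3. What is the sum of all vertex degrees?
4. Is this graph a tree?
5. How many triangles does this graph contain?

Count: 9 vertices, 13 edges.
Vertex 0 has neighbors [5, 8], degree = 2.
Handshaking lemma: 2 * 13 = 26.
A tree on 9 vertices has 8 edges. This graph has 13 edges (5 extra). Not a tree.
Number of triangles = 3.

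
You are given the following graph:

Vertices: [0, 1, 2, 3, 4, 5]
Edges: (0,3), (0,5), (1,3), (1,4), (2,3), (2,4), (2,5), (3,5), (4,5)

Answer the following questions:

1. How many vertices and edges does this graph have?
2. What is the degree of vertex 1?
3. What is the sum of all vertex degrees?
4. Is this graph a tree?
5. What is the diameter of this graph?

Count: 6 vertices, 9 edges.
Vertex 1 has neighbors [3, 4], degree = 2.
Handshaking lemma: 2 * 9 = 18.
A tree on 6 vertices has 5 edges. This graph has 9 edges (4 extra). Not a tree.
Diameter (longest shortest path) = 2.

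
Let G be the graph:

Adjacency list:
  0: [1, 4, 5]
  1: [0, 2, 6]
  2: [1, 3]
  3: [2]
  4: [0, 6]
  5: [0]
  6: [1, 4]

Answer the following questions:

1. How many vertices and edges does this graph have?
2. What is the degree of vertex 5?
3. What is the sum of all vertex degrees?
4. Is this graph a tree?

Count: 7 vertices, 7 edges.
Vertex 5 has neighbors [0], degree = 1.
Handshaking lemma: 2 * 7 = 14.
A tree on 7 vertices has 6 edges. This graph has 7 edges (1 extra). Not a tree.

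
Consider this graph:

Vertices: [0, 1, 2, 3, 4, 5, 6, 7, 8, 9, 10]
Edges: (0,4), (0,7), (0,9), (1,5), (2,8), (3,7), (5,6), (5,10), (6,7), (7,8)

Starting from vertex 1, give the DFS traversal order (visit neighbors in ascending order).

DFS from vertex 1 (neighbors processed in ascending order):
Visit order: 1, 5, 6, 7, 0, 4, 9, 3, 8, 2, 10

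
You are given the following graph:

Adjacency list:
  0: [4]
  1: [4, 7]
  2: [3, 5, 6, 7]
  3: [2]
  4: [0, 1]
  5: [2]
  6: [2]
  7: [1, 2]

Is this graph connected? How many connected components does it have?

Checking connectivity: the graph has 1 connected component(s).
All vertices are reachable from each other. The graph IS connected.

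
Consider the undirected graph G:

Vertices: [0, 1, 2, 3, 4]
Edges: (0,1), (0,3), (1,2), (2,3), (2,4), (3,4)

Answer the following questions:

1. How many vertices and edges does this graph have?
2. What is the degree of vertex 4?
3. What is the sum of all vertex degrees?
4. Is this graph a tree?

Count: 5 vertices, 6 edges.
Vertex 4 has neighbors [2, 3], degree = 2.
Handshaking lemma: 2 * 6 = 12.
A tree on 5 vertices has 4 edges. This graph has 6 edges (2 extra). Not a tree.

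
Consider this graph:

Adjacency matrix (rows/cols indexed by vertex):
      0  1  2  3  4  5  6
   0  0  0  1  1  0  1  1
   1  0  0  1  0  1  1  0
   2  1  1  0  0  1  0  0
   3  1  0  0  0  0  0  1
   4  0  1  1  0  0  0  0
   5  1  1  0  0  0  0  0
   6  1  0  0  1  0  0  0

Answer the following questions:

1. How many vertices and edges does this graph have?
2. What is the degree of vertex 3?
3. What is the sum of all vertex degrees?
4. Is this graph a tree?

Count: 7 vertices, 9 edges.
Vertex 3 has neighbors [0, 6], degree = 2.
Handshaking lemma: 2 * 9 = 18.
A tree on 7 vertices has 6 edges. This graph has 9 edges (3 extra). Not a tree.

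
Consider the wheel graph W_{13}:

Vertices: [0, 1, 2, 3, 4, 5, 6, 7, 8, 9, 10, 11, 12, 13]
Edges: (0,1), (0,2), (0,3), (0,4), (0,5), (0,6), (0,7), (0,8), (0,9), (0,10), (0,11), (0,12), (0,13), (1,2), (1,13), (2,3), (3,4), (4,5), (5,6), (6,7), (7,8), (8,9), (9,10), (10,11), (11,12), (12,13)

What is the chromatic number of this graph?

W_{13} = C_{13} plus a hub adjacent to every cycle vertex.
The outer cycle needs 3 colors (odd cycle); the hub is adjacent to all of them so needs a fresh color.
Chromatic number = 3 + 1 = 4.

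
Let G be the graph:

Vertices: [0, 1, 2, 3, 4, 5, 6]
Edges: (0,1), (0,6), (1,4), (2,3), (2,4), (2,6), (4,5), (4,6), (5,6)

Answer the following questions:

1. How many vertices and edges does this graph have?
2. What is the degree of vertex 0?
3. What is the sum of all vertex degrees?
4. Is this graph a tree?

Count: 7 vertices, 9 edges.
Vertex 0 has neighbors [1, 6], degree = 2.
Handshaking lemma: 2 * 9 = 18.
A tree on 7 vertices has 6 edges. This graph has 9 edges (3 extra). Not a tree.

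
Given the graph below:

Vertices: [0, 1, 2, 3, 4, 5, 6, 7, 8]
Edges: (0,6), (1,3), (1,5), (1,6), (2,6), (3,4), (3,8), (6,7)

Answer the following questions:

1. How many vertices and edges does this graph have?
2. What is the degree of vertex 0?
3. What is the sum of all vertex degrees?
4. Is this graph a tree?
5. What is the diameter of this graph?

Count: 9 vertices, 8 edges.
Vertex 0 has neighbors [6], degree = 1.
Handshaking lemma: 2 * 8 = 16.
A graph is a tree iff it is connected and has exactly n-1 edges. This graph is connected (all 9 vertices in one component) and has 9-1 = 8 edges. It is a tree.
Diameter (longest shortest path) = 4.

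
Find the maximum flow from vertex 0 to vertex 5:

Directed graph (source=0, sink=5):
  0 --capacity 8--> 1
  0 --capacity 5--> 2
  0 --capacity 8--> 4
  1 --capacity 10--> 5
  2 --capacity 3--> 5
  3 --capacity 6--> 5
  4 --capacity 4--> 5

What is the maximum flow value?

Computing max flow:
  Flow on (0->1): 8/8
  Flow on (0->2): 3/5
  Flow on (0->4): 4/8
  Flow on (1->5): 8/10
  Flow on (2->5): 3/3
  Flow on (4->5): 4/4
Maximum flow = 15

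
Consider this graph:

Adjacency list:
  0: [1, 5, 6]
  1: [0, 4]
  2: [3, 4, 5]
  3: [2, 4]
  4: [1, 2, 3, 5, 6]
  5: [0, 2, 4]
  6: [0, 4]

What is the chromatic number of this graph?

The graph has a maximum clique of size 3 (lower bound on chromatic number).
A valid 3-coloring: {0: 0, 1: 1, 2: 1, 3: 2, 4: 0, 5: 2, 6: 1}.
Chromatic number = 3.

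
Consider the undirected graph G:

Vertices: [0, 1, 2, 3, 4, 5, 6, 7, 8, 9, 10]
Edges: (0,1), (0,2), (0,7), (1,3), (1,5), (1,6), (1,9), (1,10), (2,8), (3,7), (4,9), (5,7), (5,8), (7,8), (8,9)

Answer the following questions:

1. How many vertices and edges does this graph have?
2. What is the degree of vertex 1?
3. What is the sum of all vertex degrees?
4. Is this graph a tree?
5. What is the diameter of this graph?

Count: 11 vertices, 15 edges.
Vertex 1 has neighbors [0, 3, 5, 6, 9, 10], degree = 6.
Handshaking lemma: 2 * 15 = 30.
A tree on 11 vertices has 10 edges. This graph has 15 edges (5 extra). Not a tree.
Diameter (longest shortest path) = 3.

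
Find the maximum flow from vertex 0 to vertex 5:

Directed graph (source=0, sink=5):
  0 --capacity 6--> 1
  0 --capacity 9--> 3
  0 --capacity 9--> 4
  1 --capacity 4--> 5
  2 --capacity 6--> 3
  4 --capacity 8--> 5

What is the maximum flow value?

Computing max flow:
  Flow on (0->1): 4/6
  Flow on (0->4): 8/9
  Flow on (1->5): 4/4
  Flow on (4->5): 8/8
Maximum flow = 12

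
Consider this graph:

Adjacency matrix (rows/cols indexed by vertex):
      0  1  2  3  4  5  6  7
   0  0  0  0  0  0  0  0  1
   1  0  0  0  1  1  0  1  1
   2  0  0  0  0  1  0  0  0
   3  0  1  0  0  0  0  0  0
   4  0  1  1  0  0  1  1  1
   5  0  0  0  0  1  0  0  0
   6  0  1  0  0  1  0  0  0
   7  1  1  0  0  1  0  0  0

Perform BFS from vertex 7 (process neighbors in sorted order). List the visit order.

BFS from vertex 7 (neighbors processed in ascending order):
Visit order: 7, 0, 1, 4, 3, 6, 2, 5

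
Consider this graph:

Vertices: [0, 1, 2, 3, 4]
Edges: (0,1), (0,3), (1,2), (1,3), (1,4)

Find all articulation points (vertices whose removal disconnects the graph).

An articulation point is a vertex whose removal disconnects the graph.
Articulation points: [1]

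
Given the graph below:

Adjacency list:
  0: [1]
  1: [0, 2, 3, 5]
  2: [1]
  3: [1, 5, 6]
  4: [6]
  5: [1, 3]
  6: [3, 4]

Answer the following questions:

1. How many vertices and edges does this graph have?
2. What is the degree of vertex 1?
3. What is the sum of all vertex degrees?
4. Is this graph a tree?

Count: 7 vertices, 7 edges.
Vertex 1 has neighbors [0, 2, 3, 5], degree = 4.
Handshaking lemma: 2 * 7 = 14.
A tree on 7 vertices has 6 edges. This graph has 7 edges (1 extra). Not a tree.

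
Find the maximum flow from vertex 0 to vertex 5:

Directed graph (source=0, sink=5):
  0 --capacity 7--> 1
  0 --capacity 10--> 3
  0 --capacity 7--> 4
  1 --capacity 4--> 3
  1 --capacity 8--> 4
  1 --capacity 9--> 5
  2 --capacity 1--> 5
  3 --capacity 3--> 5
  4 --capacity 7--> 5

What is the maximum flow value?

Computing max flow:
  Flow on (0->1): 7/7
  Flow on (0->3): 3/10
  Flow on (0->4): 7/7
  Flow on (1->5): 7/9
  Flow on (3->5): 3/3
  Flow on (4->5): 7/7
Maximum flow = 17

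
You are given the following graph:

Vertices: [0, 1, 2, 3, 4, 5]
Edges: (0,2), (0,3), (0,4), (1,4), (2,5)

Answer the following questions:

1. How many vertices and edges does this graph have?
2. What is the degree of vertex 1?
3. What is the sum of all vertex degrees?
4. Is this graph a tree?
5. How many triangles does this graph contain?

Count: 6 vertices, 5 edges.
Vertex 1 has neighbors [4], degree = 1.
Handshaking lemma: 2 * 5 = 10.
A graph is a tree iff it is connected and has exactly n-1 edges. This graph is connected (all 6 vertices in one component) and has 6-1 = 5 edges. It is a tree.
Number of triangles = 0.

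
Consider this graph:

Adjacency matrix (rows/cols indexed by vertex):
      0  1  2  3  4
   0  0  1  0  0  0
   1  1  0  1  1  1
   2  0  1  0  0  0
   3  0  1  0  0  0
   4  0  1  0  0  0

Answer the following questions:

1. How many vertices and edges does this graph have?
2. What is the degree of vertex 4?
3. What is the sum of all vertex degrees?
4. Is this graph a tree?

Count: 5 vertices, 4 edges.
Vertex 4 has neighbors [1], degree = 1.
Handshaking lemma: 2 * 4 = 8.
A graph is a tree iff it is connected and has exactly n-1 edges. This graph is connected (all 5 vertices in one component) and has 5-1 = 4 edges. It is a tree.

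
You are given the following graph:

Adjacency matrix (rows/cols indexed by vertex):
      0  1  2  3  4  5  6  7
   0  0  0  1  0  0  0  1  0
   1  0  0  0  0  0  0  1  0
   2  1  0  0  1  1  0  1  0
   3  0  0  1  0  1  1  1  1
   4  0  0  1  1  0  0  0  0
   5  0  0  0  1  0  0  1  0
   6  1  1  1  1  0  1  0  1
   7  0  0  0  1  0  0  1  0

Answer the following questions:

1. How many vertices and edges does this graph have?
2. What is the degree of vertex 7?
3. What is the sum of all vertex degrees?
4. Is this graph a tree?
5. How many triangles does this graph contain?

Count: 8 vertices, 12 edges.
Vertex 7 has neighbors [3, 6], degree = 2.
Handshaking lemma: 2 * 12 = 24.
A tree on 8 vertices has 7 edges. This graph has 12 edges (5 extra). Not a tree.
Number of triangles = 5.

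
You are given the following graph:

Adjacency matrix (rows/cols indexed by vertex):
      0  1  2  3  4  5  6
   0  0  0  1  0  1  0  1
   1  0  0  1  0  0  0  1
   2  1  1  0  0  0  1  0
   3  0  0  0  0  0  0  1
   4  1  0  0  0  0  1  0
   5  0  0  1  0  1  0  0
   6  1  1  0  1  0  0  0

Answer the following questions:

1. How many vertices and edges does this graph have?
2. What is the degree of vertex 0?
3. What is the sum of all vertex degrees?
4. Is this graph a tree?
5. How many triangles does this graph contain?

Count: 7 vertices, 8 edges.
Vertex 0 has neighbors [2, 4, 6], degree = 3.
Handshaking lemma: 2 * 8 = 16.
A tree on 7 vertices has 6 edges. This graph has 8 edges (2 extra). Not a tree.
Number of triangles = 0.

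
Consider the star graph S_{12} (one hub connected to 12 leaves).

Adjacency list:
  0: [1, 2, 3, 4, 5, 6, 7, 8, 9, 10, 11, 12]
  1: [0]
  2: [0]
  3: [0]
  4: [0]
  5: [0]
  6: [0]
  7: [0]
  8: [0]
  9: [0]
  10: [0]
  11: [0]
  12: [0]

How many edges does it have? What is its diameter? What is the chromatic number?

Star graph S_{12}: the hub connects to all 12 leaves.
Edges = 12.
Diameter = 2 (any leaf to hub is 1, leaf to leaf through hub is 2).
Star graphs are bipartite (hub vs leaves), so chromatic number = 2.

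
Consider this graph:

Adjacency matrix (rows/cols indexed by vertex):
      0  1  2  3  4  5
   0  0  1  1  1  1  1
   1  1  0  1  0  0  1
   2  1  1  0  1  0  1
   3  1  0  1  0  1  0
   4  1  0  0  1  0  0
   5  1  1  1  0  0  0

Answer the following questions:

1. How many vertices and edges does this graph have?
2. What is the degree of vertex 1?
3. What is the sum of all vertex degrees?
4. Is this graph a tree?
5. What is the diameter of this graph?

Count: 6 vertices, 10 edges.
Vertex 1 has neighbors [0, 2, 5], degree = 3.
Handshaking lemma: 2 * 10 = 20.
A tree on 6 vertices has 5 edges. This graph has 10 edges (5 extra). Not a tree.
Diameter (longest shortest path) = 2.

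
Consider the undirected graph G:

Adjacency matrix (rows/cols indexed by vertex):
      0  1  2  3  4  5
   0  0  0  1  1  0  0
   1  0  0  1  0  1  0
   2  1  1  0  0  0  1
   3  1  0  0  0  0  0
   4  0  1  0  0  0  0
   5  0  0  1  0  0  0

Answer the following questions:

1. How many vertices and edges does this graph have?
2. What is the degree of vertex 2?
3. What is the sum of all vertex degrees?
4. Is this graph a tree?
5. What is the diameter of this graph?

Count: 6 vertices, 5 edges.
Vertex 2 has neighbors [0, 1, 5], degree = 3.
Handshaking lemma: 2 * 5 = 10.
A graph is a tree iff it is connected and has exactly n-1 edges. This graph is connected (all 6 vertices in one component) and has 6-1 = 5 edges. It is a tree.
Diameter (longest shortest path) = 4.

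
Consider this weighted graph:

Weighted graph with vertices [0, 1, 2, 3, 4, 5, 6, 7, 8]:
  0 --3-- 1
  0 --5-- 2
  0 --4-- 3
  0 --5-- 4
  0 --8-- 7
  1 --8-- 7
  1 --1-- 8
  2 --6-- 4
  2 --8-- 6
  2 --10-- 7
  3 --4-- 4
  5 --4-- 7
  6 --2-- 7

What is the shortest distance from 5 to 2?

Using Dijkstra's algorithm from vertex 5:
Shortest path: 5 -> 7 -> 2
Total weight: 4 + 10 = 14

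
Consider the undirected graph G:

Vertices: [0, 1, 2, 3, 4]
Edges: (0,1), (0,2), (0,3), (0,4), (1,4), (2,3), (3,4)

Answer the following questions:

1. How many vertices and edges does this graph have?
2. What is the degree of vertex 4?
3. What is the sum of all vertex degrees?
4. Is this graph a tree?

Count: 5 vertices, 7 edges.
Vertex 4 has neighbors [0, 1, 3], degree = 3.
Handshaking lemma: 2 * 7 = 14.
A tree on 5 vertices has 4 edges. This graph has 7 edges (3 extra). Not a tree.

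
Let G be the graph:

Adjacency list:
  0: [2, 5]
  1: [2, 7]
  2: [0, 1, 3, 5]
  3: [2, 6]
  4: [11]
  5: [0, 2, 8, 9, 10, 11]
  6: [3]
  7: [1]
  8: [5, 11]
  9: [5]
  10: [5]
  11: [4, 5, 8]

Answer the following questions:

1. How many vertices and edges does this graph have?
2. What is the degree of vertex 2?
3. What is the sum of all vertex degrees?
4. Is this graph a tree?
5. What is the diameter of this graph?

Count: 12 vertices, 13 edges.
Vertex 2 has neighbors [0, 1, 3, 5], degree = 4.
Handshaking lemma: 2 * 13 = 26.
A tree on 12 vertices has 11 edges. This graph has 13 edges (2 extra). Not a tree.
Diameter (longest shortest path) = 5.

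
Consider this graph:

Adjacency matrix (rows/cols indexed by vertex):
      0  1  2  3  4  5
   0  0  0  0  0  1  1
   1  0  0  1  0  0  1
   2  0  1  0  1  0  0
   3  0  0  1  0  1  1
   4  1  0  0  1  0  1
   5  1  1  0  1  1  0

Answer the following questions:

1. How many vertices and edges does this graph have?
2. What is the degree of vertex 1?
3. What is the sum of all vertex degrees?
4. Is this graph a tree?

Count: 6 vertices, 8 edges.
Vertex 1 has neighbors [2, 5], degree = 2.
Handshaking lemma: 2 * 8 = 16.
A tree on 6 vertices has 5 edges. This graph has 8 edges (3 extra). Not a tree.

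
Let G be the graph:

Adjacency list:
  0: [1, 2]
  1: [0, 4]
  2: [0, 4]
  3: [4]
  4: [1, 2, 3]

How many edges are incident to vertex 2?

Vertex 2 has neighbors [0, 4], so deg(2) = 2.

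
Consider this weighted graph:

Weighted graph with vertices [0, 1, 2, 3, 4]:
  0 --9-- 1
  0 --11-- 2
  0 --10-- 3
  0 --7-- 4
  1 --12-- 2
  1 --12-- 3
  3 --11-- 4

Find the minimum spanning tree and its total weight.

Applying Kruskal's algorithm (sort edges by weight, add if no cycle):
  Add (0,4) w=7
  Add (0,1) w=9
  Add (0,3) w=10
  Add (0,2) w=11
  Skip (3,4) w=11 (creates cycle)
  Skip (1,3) w=12 (creates cycle)
  Skip (1,2) w=12 (creates cycle)
MST weight = 37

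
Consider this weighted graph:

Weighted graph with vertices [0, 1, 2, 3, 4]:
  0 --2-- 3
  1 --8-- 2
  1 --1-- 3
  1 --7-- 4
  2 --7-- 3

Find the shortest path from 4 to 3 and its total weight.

Using Dijkstra's algorithm from vertex 4:
Shortest path: 4 -> 1 -> 3
Total weight: 7 + 1 = 8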